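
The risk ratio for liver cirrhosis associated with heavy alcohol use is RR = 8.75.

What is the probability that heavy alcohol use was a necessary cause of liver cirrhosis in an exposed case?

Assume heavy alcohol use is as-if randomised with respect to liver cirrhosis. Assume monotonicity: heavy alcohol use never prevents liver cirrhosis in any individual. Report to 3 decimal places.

Under exogeneity and monotonicity, PN = (RR − 1) / RR = 1 − 1/RR.
PN = (8.75 − 1) / 8.75 = 7.75 / 8.75 ≈ 0.8857

PN ≈ 0.886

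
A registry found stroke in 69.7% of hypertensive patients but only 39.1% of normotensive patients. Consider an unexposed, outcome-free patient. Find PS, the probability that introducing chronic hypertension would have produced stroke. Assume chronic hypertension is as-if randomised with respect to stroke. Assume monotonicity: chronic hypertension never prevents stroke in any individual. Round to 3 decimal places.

p₁ = 0.697, p₀ = 0.391.
Under exogeneity and monotonicity, PS = (p₁ − p₀) / (1 − p₀).
PS = (0.697 − 0.391) / (1 − 0.391) = 0.306 / 0.609 ≈ 0.5025

PS ≈ 0.502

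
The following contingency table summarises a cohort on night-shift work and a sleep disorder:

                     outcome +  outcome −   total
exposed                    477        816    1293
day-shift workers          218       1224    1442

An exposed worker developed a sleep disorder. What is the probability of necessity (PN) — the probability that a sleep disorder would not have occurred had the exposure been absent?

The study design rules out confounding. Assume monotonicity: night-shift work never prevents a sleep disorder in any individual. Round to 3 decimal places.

PN ≈ 0.590

p₁ = P(outcome | exposed) = 477/1293 = 0.36891
p₀ = P(outcome | unexposed) = 218/1442 = 0.15118
Under exogeneity and monotonicity, PN = (p₁ − p₀) / p₁.
PN = (0.36891 − 0.15118) / 0.36891 = 0.21773 / 0.36891 ≈ 0.5902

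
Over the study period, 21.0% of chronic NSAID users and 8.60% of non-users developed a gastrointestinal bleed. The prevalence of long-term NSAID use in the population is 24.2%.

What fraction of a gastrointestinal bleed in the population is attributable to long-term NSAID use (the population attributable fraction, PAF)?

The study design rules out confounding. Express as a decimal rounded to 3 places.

PAF ≈ 0.259

p₁ = 0.21, p₀ = 0.086.
Overall risk P(Y=1) = π·p₁ + (1−π)·p₀ = 0.242×0.21 + 0.758×0.086 = 0.11601.
Under exogeneity, PAF = [P(Y=1) − p₀] / P(Y=1).
PAF = (0.11601 − 0.086) / 0.11601 ≈ 0.2587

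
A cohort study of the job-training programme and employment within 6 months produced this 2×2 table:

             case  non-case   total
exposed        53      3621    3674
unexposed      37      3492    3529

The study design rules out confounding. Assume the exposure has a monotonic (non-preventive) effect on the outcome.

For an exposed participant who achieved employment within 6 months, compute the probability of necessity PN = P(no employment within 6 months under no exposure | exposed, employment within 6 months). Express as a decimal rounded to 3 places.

PN ≈ 0.273

p₁ = P(outcome | exposed) = 53/3674 = 0.014426
p₀ = P(outcome | unexposed) = 37/3529 = 0.010485
Under exogeneity and monotonicity, PN = (p₁ − p₀)/p₁.
PN = (0.014426 − 0.010485) / 0.014426 ≈ 0.2732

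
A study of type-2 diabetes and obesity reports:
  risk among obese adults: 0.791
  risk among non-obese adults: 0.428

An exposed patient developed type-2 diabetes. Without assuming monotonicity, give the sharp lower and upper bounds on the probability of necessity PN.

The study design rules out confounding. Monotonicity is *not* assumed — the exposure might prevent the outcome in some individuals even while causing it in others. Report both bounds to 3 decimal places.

0.459 ≤ PN ≤ 0.723

Let p₁ = 0.791, p₀ = 0.428.
Under exogeneity alone the bounds on PN are max{0,(p₁−p₀)/p₁} ≤ PN ≤ min{1,(1−p₀)/p₁}.
  lower = (p₁ − p₀)/p₁ = 0.363 / 0.791 ≈ 0.4589
  upper = min{1, (1 − p₀)/p₁} = 0.572 / 0.791 ≈ 0.7231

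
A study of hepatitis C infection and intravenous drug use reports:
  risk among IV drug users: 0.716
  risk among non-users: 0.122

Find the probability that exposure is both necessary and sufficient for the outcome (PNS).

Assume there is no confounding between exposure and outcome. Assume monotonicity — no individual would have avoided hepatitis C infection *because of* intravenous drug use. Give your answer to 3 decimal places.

Let p₁ = 0.716, p₀ = 0.122.
Under exogeneity and monotonicity, PNS = p₁ − p₀.
PNS = 0.716 − 0.122 = 0.594

PNS ≈ 0.594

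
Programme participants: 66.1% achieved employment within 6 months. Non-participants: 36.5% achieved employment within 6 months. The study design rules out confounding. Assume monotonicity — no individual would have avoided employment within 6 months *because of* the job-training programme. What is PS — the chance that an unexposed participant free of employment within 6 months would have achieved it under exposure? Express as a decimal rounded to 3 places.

PS ≈ 0.466

p₁ = 0.661, p₀ = 0.365.
Under exogeneity and monotonicity, PS = (p₁ − p₀) / (1 − p₀).
PS = (0.661 − 0.365) / (1 − 0.365) = 0.296 / 0.635 ≈ 0.4661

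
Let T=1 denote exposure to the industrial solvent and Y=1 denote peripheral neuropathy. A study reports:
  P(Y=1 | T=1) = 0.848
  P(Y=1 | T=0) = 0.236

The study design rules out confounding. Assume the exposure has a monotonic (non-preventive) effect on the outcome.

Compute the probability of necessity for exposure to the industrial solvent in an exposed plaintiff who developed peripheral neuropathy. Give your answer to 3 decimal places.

PN ≈ 0.722

Let p₁ = 0.848, p₀ = 0.236.
Under exogeneity and monotonicity, PN = (p₁ − p₀) / p₁.
PN = (0.848 − 0.236) / 0.848 = 0.612 / 0.848 ≈ 0.7217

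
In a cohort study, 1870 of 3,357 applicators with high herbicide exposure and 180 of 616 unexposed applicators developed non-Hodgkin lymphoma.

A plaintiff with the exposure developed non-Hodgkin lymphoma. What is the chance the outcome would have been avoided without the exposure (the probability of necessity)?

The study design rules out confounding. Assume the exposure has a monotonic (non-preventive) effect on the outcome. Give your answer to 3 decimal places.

PN ≈ 0.475

p₁ = P(outcome | exposed) = 1870/3357 = 0.55704
p₀ = P(outcome | unexposed) = 180/616 = 0.29221
Under exogeneity and monotonicity, PN = (p₁ − p₀) / p₁.
PN = (0.55704 − 0.29221) / 0.55704 = 0.26484 / 0.55704 ≈ 0.4754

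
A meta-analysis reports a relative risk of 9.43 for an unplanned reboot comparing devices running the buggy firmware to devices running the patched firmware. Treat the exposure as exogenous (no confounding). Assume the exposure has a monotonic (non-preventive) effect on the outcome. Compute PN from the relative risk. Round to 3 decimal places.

Under exogeneity and monotonicity, PN = (RR − 1) / RR = 1 − 1/RR.
PN = (9.43 − 1) / 9.43 = 8.43 / 9.43 ≈ 0.8940

PN ≈ 0.894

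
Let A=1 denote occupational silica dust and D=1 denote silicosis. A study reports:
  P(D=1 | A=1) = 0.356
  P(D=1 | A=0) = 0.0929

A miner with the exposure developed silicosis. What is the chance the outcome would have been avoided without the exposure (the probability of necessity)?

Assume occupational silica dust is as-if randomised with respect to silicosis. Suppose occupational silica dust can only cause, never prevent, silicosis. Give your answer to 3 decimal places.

PN ≈ 0.739

Let p₁ = 0.356, p₀ = 0.0929.
Under exogeneity and monotonicity, PN = (p₁ − p₀) / p₁.
PN = (0.356 − 0.0929) / 0.356 = 0.2631 / 0.356 ≈ 0.7390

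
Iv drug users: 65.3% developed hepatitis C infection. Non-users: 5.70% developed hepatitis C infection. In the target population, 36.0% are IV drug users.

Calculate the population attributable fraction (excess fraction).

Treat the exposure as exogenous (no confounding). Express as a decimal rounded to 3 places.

PAF ≈ 0.790

p₁ = 0.653, p₀ = 0.057.
Overall risk P(Y=1) = π·p₁ + (1−π)·p₀ = 0.36×0.653 + 0.64×0.057 = 0.27156.
Under exogeneity, PAF = [P(Y=1) − p₀] / P(Y=1).
PAF = (0.27156 − 0.057) / 0.27156 ≈ 0.7901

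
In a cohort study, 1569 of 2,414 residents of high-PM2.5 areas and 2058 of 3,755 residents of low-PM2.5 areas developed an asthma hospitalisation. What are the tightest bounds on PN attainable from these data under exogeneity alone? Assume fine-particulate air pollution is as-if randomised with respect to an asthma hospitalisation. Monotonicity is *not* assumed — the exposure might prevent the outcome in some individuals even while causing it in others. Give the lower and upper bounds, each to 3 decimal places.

p₁ = P(outcome | exposed) = 1569/2414 = 0.64996
p₀ = P(outcome | unexposed) = 2058/3755 = 0.54807
Under exogeneity alone the bounds on PN are max{0,(p₁−p₀)/p₁} ≤ PN ≤ min{1,(1−p₀)/p₁}.
  lower = (p₁ − p₀)/p₁ = 0.10189 / 0.64996 ≈ 0.1568
  upper = min{1, (1 − p₀)/p₁} = 0.45193 / 0.64996 ≈ 0.6953

0.157 ≤ PN ≤ 0.695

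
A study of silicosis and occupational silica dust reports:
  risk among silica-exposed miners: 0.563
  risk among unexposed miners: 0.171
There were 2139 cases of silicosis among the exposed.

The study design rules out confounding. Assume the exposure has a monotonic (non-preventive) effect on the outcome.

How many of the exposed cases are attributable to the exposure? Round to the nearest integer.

Let p₁ = 0.563, p₀ = 0.171.
PN = (p₁ − p₀)/p₁ = (0.563 − 0.171) / 0.563 ≈ 0.69627.
Attributable cases ≈ PN × (exposed cases) = 0.69627 × 2139 ≈ 1489.32.

about 1489 cases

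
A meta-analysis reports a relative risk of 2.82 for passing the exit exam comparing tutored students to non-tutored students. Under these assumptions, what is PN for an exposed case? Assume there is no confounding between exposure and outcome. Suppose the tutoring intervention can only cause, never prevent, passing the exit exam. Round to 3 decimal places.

Under exogeneity and monotonicity, PN = (RR − 1) / RR = 1 − 1/RR.
PN = (2.82 − 1) / 2.82 = 1.82 / 2.82 ≈ 0.6454

PN ≈ 0.645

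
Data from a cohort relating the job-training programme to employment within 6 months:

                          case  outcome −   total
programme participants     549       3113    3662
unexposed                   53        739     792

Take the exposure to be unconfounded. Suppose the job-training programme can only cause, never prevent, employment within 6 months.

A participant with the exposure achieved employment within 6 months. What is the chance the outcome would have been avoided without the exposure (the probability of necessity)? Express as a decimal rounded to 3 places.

PN ≈ 0.554

p₁ = P(outcome | exposed) = 549/3662 = 0.14992
p₀ = P(outcome | unexposed) = 53/792 = 0.066919
Under exogeneity and monotonicity, PN = (p₁ − p₀) / p₁.
PN = (0.14992 − 0.066919) / 0.14992 = 0.082999 / 0.14992 ≈ 0.5536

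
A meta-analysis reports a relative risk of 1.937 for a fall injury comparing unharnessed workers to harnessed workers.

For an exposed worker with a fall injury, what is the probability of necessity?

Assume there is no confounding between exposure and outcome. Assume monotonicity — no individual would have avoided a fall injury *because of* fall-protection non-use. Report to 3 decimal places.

Under exogeneity and monotonicity, PN = (RR − 1) / RR = 1 − 1/RR.
PN = (1.937 − 1) / 1.937 = 0.937 / 1.937 ≈ 0.4837

PN ≈ 0.484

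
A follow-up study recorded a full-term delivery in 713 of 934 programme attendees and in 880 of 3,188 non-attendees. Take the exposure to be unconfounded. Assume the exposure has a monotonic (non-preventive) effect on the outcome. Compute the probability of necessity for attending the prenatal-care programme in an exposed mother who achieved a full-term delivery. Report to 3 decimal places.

p₁ = P(outcome | exposed) = 713/934 = 0.76338
p₀ = P(outcome | unexposed) = 880/3188 = 0.27604
Under exogeneity and monotonicity, PN = (p₁ − p₀) / p₁.
PN = (0.76338 − 0.27604) / 0.76338 = 0.48735 / 0.76338 ≈ 0.6384

PN ≈ 0.638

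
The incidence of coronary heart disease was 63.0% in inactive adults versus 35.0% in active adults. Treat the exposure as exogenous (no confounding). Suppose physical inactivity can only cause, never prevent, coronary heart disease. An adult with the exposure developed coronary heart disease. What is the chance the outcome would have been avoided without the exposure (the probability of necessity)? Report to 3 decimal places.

p₁ = 0.63, p₀ = 0.35.
Under exogeneity and monotonicity, PN = (p₁ − p₀) / p₁.
PN = (0.63 − 0.35) / 0.63 = 0.28 / 0.63 ≈ 0.4444

PN ≈ 0.444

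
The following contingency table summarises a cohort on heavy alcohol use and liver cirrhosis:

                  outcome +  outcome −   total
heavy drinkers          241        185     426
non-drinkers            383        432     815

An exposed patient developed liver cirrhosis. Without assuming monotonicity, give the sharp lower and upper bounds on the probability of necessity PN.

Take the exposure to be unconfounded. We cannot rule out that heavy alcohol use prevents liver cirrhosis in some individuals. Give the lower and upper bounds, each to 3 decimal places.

p₁ = P(outcome | exposed) = 241/426 = 0.56573
p₀ = P(outcome | unexposed) = 383/815 = 0.46994
Under exogeneity alone the bounds on PN are max{0,(p₁−p₀)/p₁} ≤ PN ≤ min{1,(1−p₀)/p₁}.
  lower = (p₁ − p₀)/p₁ = 0.095789 / 0.56573 ≈ 0.1693
  upper = min{1, (1 − p₀)/p₁} = 0.53006 / 0.56573 ≈ 0.9370

0.169 ≤ PN ≤ 0.937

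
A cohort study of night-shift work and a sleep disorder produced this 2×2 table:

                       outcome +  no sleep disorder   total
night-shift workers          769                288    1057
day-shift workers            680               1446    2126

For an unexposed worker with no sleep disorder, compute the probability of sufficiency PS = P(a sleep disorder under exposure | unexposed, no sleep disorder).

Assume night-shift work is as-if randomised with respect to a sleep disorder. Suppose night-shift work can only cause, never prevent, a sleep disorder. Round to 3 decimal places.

PS ≈ 0.599

p₁ = P(outcome | exposed) = 769/1057 = 0.72753
p₀ = P(outcome | unexposed) = 680/2126 = 0.31985
Under exogeneity and monotonicity, PS = (p₁ − p₀)/(1 − p₀).
PS = (0.72753 − 0.31985) / 0.68015 ≈ 0.5994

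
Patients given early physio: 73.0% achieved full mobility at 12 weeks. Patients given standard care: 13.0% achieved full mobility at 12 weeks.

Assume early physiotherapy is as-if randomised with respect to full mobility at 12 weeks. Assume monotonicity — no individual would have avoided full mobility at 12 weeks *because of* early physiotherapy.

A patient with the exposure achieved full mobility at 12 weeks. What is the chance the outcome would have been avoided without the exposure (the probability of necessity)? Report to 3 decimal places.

p₁ = 0.73, p₀ = 0.13.
Under exogeneity and monotonicity, PN = (p₁ − p₀) / p₁.
PN = (0.73 − 0.13) / 0.73 = 0.6 / 0.73 ≈ 0.8219

PN ≈ 0.822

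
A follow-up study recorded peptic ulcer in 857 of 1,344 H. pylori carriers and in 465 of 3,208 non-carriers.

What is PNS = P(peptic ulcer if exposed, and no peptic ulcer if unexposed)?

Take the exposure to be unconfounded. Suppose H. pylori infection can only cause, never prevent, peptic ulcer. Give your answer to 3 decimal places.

PNS ≈ 0.493

p₁ = P(outcome | exposed) = 857/1344 = 0.63765
p₀ = P(outcome | unexposed) = 465/3208 = 0.14495
Under exogeneity and monotonicity, PNS = p₁ − p₀.
PNS = 0.63765 − 0.14495 = 0.4927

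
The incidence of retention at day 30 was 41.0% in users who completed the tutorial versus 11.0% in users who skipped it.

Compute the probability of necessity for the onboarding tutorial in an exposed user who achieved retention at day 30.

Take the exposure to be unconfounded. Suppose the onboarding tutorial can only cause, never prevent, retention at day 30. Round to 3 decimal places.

p₁ = 0.41, p₀ = 0.11.
Under exogeneity and monotonicity, PN = (p₁ − p₀) / p₁.
PN = (0.41 − 0.11) / 0.41 = 0.3 / 0.41 ≈ 0.7317

PN ≈ 0.732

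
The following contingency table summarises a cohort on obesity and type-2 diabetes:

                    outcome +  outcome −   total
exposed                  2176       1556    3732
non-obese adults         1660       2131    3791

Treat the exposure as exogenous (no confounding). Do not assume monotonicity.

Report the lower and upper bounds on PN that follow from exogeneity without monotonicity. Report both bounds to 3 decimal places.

0.249 ≤ PN ≤ 0.964

p₁ = P(outcome | exposed) = 2176/3732 = 0.58307
p₀ = P(outcome | unexposed) = 1660/3791 = 0.43788
Under exogeneity alone the bounds on PN are max{0,(p₁−p₀)/p₁} ≤ PN ≤ min{1,(1−p₀)/p₁}.
  lower = (p₁ − p₀)/p₁ = 0.14519 / 0.58307 ≈ 0.2490
  upper = min{1, (1 − p₀)/p₁} = 0.56212 / 0.58307 ≈ 0.9641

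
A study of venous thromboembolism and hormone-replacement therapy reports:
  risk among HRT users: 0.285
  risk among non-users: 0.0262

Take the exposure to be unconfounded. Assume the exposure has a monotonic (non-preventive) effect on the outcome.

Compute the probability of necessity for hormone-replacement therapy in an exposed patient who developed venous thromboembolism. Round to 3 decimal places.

PN ≈ 0.908

Let p₁ = 0.285, p₀ = 0.0262.
Under exogeneity and monotonicity, PN = (p₁ − p₀) / p₁.
PN = (0.285 − 0.0262) / 0.285 = 0.2588 / 0.285 ≈ 0.9081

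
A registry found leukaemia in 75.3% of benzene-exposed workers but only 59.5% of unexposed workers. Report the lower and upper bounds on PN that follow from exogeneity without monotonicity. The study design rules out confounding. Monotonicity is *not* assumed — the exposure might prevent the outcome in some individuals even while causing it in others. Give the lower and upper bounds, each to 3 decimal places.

0.210 ≤ PN ≤ 0.538

p₁ = 0.753, p₀ = 0.595.
Under exogeneity alone the bounds on PN are max{0,(p₁−p₀)/p₁} ≤ PN ≤ min{1,(1−p₀)/p₁}.
  lower = (p₁ − p₀)/p₁ = 0.158 / 0.753 ≈ 0.2098
  upper = min{1, (1 − p₀)/p₁} = 0.405 / 0.753 ≈ 0.5378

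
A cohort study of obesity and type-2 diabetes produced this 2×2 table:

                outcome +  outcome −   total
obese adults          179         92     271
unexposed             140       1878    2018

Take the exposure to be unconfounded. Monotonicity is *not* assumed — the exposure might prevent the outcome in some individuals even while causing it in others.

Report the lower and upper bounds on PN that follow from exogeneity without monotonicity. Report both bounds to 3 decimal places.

p₁ = P(outcome | exposed) = 179/271 = 0.66052
p₀ = P(outcome | unexposed) = 140/2018 = 0.069376
Under exogeneity alone the bounds on PN are max{0,(p₁−p₀)/p₁} ≤ PN ≤ min{1,(1−p₀)/p₁}.
  lower = (p₁ − p₀)/p₁ = 0.59114 / 0.66052 ≈ 0.8950
  upper = min{1, (1 − p₀)/p₁} = 0.93062 / 0.66052 ≈ 1.4089 → capped at 1

0.895 ≤ PN ≤ 1.000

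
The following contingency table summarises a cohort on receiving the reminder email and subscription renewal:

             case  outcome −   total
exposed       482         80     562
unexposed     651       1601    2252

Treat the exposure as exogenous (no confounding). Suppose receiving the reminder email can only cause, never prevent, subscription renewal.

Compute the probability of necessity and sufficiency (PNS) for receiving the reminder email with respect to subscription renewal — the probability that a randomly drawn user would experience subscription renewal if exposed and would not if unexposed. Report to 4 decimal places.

PNS ≈ 0.5686

p₁ = P(outcome | exposed) = 482/562 = 0.85765
p₀ = P(outcome | unexposed) = 651/2252 = 0.28908
Under exogeneity and monotonicity, PNS = p₁ − p₀.
PNS = 0.85765 − 0.28908 = 0.56857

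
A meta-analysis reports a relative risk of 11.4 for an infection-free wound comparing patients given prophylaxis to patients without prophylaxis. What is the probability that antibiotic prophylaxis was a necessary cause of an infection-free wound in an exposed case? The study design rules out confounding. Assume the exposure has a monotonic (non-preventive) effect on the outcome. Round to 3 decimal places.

Under exogeneity and monotonicity, PN = (RR − 1) / RR = 1 − 1/RR.
PN = (11.4 − 1) / 11.4 = 10.4 / 11.4 ≈ 0.9123

PN ≈ 0.912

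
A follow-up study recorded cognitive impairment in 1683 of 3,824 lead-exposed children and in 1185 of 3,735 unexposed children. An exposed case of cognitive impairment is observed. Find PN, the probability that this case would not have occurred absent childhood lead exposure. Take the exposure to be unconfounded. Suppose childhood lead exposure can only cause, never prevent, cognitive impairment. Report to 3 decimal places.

PN ≈ 0.279

p₁ = P(outcome | exposed) = 1683/3824 = 0.44012
p₀ = P(outcome | unexposed) = 1185/3735 = 0.31727
Under exogeneity and monotonicity, PN = (p₁ − p₀) / p₁.
PN = (0.44012 − 0.31727) / 0.44012 = 0.12285 / 0.44012 ≈ 0.2791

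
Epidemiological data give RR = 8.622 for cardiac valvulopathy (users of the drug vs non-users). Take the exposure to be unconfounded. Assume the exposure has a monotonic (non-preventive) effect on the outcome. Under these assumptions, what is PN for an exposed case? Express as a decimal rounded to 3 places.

Under exogeneity and monotonicity, PN = (RR − 1) / RR = 1 − 1/RR.
PN = (8.622 − 1) / 8.622 = 7.622 / 8.622 ≈ 0.8840

PN ≈ 0.884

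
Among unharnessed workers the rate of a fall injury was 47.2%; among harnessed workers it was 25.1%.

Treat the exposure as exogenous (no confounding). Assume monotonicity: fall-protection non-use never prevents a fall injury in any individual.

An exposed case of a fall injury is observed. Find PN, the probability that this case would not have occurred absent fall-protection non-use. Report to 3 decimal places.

PN ≈ 0.468

p₁ = 0.472, p₀ = 0.251.
Under exogeneity and monotonicity, PN = (p₁ − p₀) / p₁.
PN = (0.472 − 0.251) / 0.472 = 0.221 / 0.472 ≈ 0.4682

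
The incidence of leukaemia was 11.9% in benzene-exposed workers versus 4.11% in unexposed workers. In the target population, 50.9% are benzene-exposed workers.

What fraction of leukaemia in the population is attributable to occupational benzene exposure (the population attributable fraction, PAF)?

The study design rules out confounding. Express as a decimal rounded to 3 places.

p₁ = 0.119, p₀ = 0.0411.
Overall risk P(Y=1) = π·p₁ + (1−π)·p₀ = 0.509×0.119 + 0.491×0.0411 = 0.080751.
Under exogeneity, PAF = [P(Y=1) − p₀] / P(Y=1).
PAF = (0.080751 − 0.0411) / 0.080751 ≈ 0.4910

PAF ≈ 0.491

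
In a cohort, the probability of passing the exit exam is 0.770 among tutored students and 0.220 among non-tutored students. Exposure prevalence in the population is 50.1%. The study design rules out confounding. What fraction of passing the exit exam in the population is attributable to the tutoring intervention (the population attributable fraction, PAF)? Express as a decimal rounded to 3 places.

Let p₁ = 0.77, p₀ = 0.22.
Overall risk P(Y=1) = π·p₁ + (1−π)·p₀ = 0.501×0.77 + 0.499×0.22 = 0.49555.
Under exogeneity, PAF = [P(Y=1) − p₀] / P(Y=1).
PAF = (0.49555 − 0.22) / 0.49555 ≈ 0.5560

PAF ≈ 0.556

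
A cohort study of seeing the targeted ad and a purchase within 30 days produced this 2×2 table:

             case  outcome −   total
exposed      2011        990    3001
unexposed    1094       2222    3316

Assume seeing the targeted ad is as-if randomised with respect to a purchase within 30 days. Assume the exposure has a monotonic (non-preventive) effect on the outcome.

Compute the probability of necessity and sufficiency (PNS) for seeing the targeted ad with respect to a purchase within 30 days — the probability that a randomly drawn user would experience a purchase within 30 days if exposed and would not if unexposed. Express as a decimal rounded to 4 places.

p₁ = P(outcome | exposed) = 2011/3001 = 0.67011
p₀ = P(outcome | unexposed) = 1094/3316 = 0.32992
Under exogeneity and monotonicity, PNS = p₁ − p₀.
PNS = 0.67011 − 0.32992 = 0.34019

PNS ≈ 0.3402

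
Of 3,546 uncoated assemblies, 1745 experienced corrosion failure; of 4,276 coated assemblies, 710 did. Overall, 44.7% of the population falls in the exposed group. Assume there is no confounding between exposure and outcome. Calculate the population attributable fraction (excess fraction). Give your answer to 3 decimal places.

PAF ≈ 0.467

p₁ = P(outcome | exposed) = 1745/3546 = 0.4921
p₀ = P(outcome | unexposed) = 710/4276 = 0.16604
Overall risk P(Y=1) = π·p₁ + (1−π)·p₀ = 0.447×0.4921 + 0.553×0.16604 = 0.31179.
Under exogeneity, PAF = [P(Y=1) − p₀] / P(Y=1).
PAF = (0.31179 − 0.16604) / 0.31179 ≈ 0.4675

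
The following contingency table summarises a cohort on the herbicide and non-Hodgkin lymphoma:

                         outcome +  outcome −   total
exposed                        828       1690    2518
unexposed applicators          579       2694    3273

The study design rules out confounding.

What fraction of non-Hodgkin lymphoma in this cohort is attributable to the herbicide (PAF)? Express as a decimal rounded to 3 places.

PAF ≈ 0.272

p₁ = P(outcome | exposed) = 828/2518 = 0.32883
p₀ = P(outcome | unexposed) = 579/3273 = 0.1769
Exposure prevalence π = 2518/5791 = 0.43481; overall risk P(Y=1) = 0.24296.
Under exogeneity, PAF = [P(Y=1) − p₀]/P(Y=1).
PAF = (0.24296 − 0.1769) / 0.24296 ≈ 0.2719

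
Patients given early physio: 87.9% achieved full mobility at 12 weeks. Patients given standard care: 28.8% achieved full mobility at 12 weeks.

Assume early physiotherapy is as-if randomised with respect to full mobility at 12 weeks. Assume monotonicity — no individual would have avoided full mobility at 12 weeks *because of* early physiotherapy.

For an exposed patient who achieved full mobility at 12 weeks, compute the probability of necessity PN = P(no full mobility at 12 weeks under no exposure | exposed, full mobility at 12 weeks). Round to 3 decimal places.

p₁ = 0.879, p₀ = 0.288.
Under exogeneity and monotonicity, PN = (p₁ − p₀) / p₁.
PN = (0.879 − 0.288) / 0.879 = 0.591 / 0.879 ≈ 0.6724

PN ≈ 0.672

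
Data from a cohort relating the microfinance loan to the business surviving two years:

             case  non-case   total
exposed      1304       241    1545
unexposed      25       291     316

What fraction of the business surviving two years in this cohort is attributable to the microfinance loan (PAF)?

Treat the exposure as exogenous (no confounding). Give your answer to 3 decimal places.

p₁ = P(outcome | exposed) = 1304/1545 = 0.84401
p₀ = P(outcome | unexposed) = 25/316 = 0.079114
Exposure prevalence π = 1545/1861 = 0.8302; overall risk P(Y=1) = 0.71413.
Under exogeneity, PAF = [P(Y=1) − p₀]/P(Y=1).
PAF = (0.71413 − 0.079114) / 0.71413 ≈ 0.8892

PAF ≈ 0.889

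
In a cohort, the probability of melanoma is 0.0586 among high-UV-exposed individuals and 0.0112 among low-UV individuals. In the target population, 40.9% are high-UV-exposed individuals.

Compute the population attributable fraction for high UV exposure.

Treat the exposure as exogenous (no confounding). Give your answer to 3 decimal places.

PAF ≈ 0.634

Let p₁ = 0.0586, p₀ = 0.0112.
Overall risk P(Y=1) = π·p₁ + (1−π)·p₀ = 0.409×0.0586 + 0.591×0.0112 = 0.030587.
Under exogeneity, PAF = [P(Y=1) − p₀] / P(Y=1).
PAF = (0.030587 − 0.0112) / 0.030587 ≈ 0.6338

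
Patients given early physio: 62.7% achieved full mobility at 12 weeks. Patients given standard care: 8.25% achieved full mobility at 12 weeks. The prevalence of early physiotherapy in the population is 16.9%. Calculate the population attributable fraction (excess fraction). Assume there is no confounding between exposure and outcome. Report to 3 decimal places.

PAF ≈ 0.527

p₁ = 0.627, p₀ = 0.0825.
Overall risk P(Y=1) = π·p₁ + (1−π)·p₀ = 0.169×0.627 + 0.831×0.0825 = 0.17452.
Under exogeneity, PAF = [P(Y=1) − p₀] / P(Y=1).
PAF = (0.17452 − 0.0825) / 0.17452 ≈ 0.5273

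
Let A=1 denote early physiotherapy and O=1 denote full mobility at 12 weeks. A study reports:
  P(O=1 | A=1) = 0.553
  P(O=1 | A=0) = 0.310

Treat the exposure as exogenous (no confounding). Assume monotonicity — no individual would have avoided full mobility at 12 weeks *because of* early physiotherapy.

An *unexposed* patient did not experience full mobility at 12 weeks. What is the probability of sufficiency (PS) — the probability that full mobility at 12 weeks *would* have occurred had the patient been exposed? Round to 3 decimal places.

Let p₁ = 0.553, p₀ = 0.31.
Under exogeneity and monotonicity, PS = (p₁ − p₀) / (1 − p₀).
PS = (0.553 − 0.31) / (1 − 0.31) = 0.243 / 0.69 ≈ 0.3522

PS ≈ 0.352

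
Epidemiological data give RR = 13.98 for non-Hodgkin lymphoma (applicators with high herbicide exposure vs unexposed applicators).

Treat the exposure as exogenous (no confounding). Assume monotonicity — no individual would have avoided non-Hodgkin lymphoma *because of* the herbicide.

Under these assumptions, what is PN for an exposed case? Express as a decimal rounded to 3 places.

Under exogeneity and monotonicity, PN = (RR − 1) / RR = 1 − 1/RR.
PN = (13.98 − 1) / 13.98 = 12.98 / 13.98 ≈ 0.9285

PN ≈ 0.928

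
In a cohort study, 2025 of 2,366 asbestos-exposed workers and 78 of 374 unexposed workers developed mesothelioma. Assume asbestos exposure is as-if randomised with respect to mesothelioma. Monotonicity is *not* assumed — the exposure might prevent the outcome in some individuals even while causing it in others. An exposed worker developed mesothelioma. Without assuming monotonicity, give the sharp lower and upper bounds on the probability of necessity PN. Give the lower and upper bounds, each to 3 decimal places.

p₁ = P(outcome | exposed) = 2025/2366 = 0.85587
p₀ = P(outcome | unexposed) = 78/374 = 0.20856
Under exogeneity alone the bounds on PN are max{0,(p₁−p₀)/p₁} ≤ PN ≤ min{1,(1−p₀)/p₁}.
  lower = (p₁ − p₀)/p₁ = 0.64732 / 0.85587 ≈ 0.7563
  upper = min{1, (1 − p₀)/p₁} = 0.79144 / 0.85587 ≈ 0.9247

0.756 ≤ PN ≤ 0.925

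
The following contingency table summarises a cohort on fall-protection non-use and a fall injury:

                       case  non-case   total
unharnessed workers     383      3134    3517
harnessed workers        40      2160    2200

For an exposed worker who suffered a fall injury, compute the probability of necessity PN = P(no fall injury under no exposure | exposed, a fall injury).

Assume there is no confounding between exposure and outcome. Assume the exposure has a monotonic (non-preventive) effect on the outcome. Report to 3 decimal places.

PN ≈ 0.833

p₁ = P(outcome | exposed) = 383/3517 = 0.1089
p₀ = P(outcome | unexposed) = 40/2200 = 0.018182
Under exogeneity and monotonicity, PN = (p₁ − p₀) / p₁.
PN = (0.1089 − 0.018182) / 0.1089 = 0.090718 / 0.1089 ≈ 0.8330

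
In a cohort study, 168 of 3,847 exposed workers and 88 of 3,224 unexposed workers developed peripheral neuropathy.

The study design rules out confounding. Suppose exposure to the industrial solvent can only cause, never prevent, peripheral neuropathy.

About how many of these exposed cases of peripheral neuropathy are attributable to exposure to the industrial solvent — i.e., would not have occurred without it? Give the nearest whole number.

about 63 cases

p₁ = P(outcome | exposed) = 168/3847 = 0.04367
p₀ = P(outcome | unexposed) = 88/3224 = 0.027295
PN = (p₁ − p₀)/p₁ = (0.04367 − 0.027295) / 0.04367 ≈ 0.37497.
Attributable cases ≈ PN × (exposed cases) = 0.37497 × 168 ≈ 63.00.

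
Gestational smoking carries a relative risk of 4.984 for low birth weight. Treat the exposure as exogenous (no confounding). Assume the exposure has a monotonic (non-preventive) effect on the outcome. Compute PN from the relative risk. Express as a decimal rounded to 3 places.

Under exogeneity and monotonicity, PN = (RR − 1) / RR = 1 − 1/RR.
PN = (4.984 − 1) / 4.984 = 3.984 / 4.984 ≈ 0.7994

PN ≈ 0.799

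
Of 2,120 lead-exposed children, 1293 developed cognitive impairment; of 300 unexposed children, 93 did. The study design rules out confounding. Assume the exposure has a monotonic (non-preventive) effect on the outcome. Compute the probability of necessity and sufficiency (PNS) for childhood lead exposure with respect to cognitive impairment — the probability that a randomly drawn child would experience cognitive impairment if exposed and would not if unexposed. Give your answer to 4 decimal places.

p₁ = P(outcome | exposed) = 1293/2120 = 0.60991
p₀ = P(outcome | unexposed) = 93/300 = 0.31
Under exogeneity and monotonicity, PNS = p₁ − p₀.
PNS = 0.60991 − 0.31 = 0.29991

PNS ≈ 0.2999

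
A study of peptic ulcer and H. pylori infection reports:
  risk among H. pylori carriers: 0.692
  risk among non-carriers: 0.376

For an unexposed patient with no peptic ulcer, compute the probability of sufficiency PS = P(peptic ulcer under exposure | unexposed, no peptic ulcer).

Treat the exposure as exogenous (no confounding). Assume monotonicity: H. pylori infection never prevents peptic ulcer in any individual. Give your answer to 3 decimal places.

Let p₁ = 0.692, p₀ = 0.376.
Under exogeneity and monotonicity, PS = (p₁ − p₀) / (1 − p₀).
PS = (0.692 − 0.376) / (1 − 0.376) = 0.316 / 0.624 ≈ 0.5064

PS ≈ 0.506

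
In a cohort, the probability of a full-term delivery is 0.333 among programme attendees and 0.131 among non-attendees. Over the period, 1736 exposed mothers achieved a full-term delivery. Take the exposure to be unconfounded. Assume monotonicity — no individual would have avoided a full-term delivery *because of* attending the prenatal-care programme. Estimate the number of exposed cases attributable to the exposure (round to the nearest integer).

Let p₁ = 0.333, p₀ = 0.131.
PN = (p₁ − p₀)/p₁ = (0.333 − 0.131) / 0.333 ≈ 0.60661.
Attributable cases ≈ PN × (exposed cases) = 0.60661 × 1736 ≈ 1053.07.

about 1053 cases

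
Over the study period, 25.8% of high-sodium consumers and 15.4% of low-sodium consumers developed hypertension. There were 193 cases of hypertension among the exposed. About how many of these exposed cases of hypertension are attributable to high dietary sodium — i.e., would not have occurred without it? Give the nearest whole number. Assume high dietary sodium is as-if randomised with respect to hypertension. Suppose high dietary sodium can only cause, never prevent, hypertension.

p₁ = 0.258, p₀ = 0.154.
PN = (p₁ − p₀)/p₁ = (0.258 − 0.154) / 0.258 ≈ 0.40310.
Attributable cases ≈ PN × (exposed cases) = 0.40310 × 193 ≈ 77.80.

about 78 cases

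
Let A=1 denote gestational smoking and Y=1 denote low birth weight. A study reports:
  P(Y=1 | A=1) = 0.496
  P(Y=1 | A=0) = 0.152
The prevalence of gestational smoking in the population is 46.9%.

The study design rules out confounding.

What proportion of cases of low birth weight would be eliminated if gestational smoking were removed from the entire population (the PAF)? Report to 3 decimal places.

PAF ≈ 0.515

Let p₁ = 0.496, p₀ = 0.152.
Overall risk P(Y=1) = π·p₁ + (1−π)·p₀ = 0.469×0.496 + 0.531×0.152 = 0.31334.
Under exogeneity, PAF = [P(Y=1) − p₀] / P(Y=1).
PAF = (0.31334 − 0.152) / 0.31334 ≈ 0.5149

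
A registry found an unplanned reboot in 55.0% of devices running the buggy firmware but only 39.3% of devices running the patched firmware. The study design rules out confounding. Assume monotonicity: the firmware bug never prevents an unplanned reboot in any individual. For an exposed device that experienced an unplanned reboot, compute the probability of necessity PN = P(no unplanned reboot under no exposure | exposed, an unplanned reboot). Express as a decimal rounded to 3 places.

p₁ = 0.55, p₀ = 0.393.
Under exogeneity and monotonicity, PN = (p₁ − p₀) / p₁.
PN = (0.55 − 0.393) / 0.55 = 0.157 / 0.55 ≈ 0.2855

PN ≈ 0.285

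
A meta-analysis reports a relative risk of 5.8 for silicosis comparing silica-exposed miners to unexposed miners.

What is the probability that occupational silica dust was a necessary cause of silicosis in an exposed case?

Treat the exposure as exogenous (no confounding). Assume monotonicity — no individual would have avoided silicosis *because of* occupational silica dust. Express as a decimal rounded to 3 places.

Under exogeneity and monotonicity, PN = (RR − 1) / RR = 1 − 1/RR.
PN = (5.8 − 1) / 5.8 = 4.8 / 5.8 ≈ 0.8276

PN ≈ 0.828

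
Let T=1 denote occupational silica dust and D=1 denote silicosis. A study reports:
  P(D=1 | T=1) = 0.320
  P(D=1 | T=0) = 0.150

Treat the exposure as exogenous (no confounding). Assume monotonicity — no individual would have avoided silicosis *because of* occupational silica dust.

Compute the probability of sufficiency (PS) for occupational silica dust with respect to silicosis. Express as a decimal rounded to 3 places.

PS ≈ 0.200

Let p₁ = 0.32, p₀ = 0.15.
Under exogeneity and monotonicity, PS = (p₁ − p₀) / (1 − p₀).
PS = (0.32 − 0.15) / (1 − 0.15) = 0.17 / 0.85 ≈ 0.2000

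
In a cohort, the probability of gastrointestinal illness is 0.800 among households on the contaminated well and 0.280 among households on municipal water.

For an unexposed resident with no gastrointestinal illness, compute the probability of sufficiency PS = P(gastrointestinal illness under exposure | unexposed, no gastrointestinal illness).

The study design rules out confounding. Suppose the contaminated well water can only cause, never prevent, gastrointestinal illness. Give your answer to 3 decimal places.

Let p₁ = 0.8, p₀ = 0.28.
Under exogeneity and monotonicity, PS = (p₁ − p₀) / (1 − p₀).
PS = (0.8 − 0.28) / (1 − 0.28) = 0.52 / 0.72 ≈ 0.7222

PS ≈ 0.722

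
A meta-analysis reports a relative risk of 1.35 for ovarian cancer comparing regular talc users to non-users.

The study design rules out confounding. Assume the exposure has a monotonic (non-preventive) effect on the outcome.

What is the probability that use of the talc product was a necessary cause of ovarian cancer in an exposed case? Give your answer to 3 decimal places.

PN ≈ 0.259

Under exogeneity and monotonicity, PN = (RR − 1) / RR = 1 − 1/RR.
PN = (1.35 − 1) / 1.35 = 0.35 / 1.35 ≈ 0.2593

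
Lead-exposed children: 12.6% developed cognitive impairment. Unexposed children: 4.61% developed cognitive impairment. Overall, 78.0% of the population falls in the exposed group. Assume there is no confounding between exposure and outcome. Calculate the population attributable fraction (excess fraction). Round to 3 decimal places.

p₁ = 0.126, p₀ = 0.0461.
Overall risk P(Y=1) = π·p₁ + (1−π)·p₀ = 0.78×0.126 + 0.22×0.0461 = 0.10842.
Under exogeneity, PAF = [P(Y=1) − p₀] / P(Y=1).
PAF = (0.10842 − 0.0461) / 0.10842 ≈ 0.5748

PAF ≈ 0.575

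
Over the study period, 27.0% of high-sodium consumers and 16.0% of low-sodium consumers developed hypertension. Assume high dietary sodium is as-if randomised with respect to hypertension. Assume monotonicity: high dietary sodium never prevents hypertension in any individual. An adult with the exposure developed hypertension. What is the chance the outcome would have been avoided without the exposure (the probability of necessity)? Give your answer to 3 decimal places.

PN ≈ 0.407

p₁ = 0.27, p₀ = 0.16.
Under exogeneity and monotonicity, PN = (p₁ − p₀) / p₁.
PN = (0.27 − 0.16) / 0.27 = 0.11 / 0.27 ≈ 0.4074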